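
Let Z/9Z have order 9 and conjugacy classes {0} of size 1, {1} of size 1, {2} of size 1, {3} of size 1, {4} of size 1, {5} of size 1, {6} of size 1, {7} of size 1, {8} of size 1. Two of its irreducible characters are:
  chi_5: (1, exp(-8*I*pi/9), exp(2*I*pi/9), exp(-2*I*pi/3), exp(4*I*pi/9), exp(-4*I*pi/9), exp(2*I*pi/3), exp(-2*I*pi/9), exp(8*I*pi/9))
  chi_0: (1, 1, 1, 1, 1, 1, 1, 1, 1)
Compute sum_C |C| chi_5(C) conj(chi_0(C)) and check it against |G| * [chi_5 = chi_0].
Sum = 0; so <chi_5, chi_0> = 0 (distinct irreducibles are orthogonal).

Justification: Compute term by term over conjugacy classes (|C| * chi_5(C) * conj(chi_0(C))):
  1*(1)*conj(1) + 1*(exp(-8*I*pi/9))*conj(1) + 1*(exp(2*I*pi/9))*conj(1) + 1*(exp(-2*I*pi/3))*conj(1) + 1*(exp(4*I*pi/9))*conj(1) + 1*(exp(-4*I*pi/9))*conj(1) + 1*(exp(2*I*pi/3))*conj(1) + 1*(exp(-2*I*pi/9))*conj(1) + 1*(exp(8*I*pi/9))*conj(1)
  = (1) + (exp(-8*I*pi/9)) + (exp(2*I*pi/9)) + (exp(-2*I*pi/3)) + (exp(4*I*pi/9)) + (exp(-4*I*pi/9)) + (exp(2*I*pi/3)) + (exp(-2*I*pi/9)) + (exp(8*I*pi/9))
  = 0.
(Exp terms are combined using exp(i*s)*conj(exp(i*t)) = exp(i*(s-t)), and sums of them are collapsed using the identity that for every m > 1 the m distinct m-th roots of unity sum to 0, e.g. 1 + exp(2*I*pi/3) + exp(-2*I*pi/3) = 0.)
Dividing by |G| = 9 gives 0/9 = 0, matching the row-orthogonality relation <chi_5, chi_0> = [chi_5 = chi_0].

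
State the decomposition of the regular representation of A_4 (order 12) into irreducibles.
Each irreducible V_i of dimension d_i appears with multiplicity d_i, i.e. rho_reg = (direct sum over all irreducibles V_i) d_i V_i. The irreducible dimensions for A_4 are 1, 1, 1, 3: 3 irreducibles of dimension 1, each with multiplicity 1; 1 irreducible of dimension 3, with multiplicity 3. Total dimension 3*1*1 + 1*3*3 = 12 = |G|.

Justification: General theorem: in the regular representation of a finite group G, each irreducible appears with multiplicity equal to its dimension. Check: dim(rho_reg) = sum d_i^2 = 1 + 1 + 1 + 9 = 12 = |G|.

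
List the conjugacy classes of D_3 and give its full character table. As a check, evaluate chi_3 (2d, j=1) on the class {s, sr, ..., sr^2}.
Conjugacy classes: {e} of size 1, {r^1, r^2} of size 2, {s, sr, ..., sr^2} of size 3.
Character table:
  irrep \ class              {e} (size 1)  {r^1, r^2} (size 2)  {s, sr, ..., sr^2} (size 3)
  chi_1 (triv)               1             1                    1                          
  chi_2 (sign: r->1, s->-1)  1             1                    -1                         
  chi_3 (2d, j=1)            2             -1                   0                          

Spot check: chi_3 (2d, j=1) on {s, sr, ..., sr^2} = 0.

Explanation: D_3 has order 2*3 = 6 with 3 conjugacy classes, hence 3 irreducibles. Sum of squared dims 1 + 1 + 4 = 6 = |G|. Linear characters come from the abelianisation; the 2-dimensional irreps have character r^k -> 2*cos(2*pi*j*k/3), reflections -> 0.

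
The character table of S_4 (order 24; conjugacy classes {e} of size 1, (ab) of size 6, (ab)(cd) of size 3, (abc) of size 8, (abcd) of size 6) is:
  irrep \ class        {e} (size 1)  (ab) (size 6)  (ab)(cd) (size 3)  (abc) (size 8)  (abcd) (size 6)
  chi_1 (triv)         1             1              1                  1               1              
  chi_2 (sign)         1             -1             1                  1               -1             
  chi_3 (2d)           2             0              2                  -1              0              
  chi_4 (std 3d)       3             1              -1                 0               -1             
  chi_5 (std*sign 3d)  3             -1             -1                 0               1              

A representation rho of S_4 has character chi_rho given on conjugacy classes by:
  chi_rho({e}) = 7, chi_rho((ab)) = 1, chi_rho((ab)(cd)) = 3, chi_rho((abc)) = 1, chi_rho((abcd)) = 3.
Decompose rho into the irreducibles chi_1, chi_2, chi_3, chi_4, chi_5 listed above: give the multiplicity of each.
Multiplicities: chi_1: 2, chi_2: 0, chi_3: 1, chi_4: 0, chi_5: 1.

Justification: Use <chi_rho, chi> = (1/|G|) sum_C |C| * chi_rho(C) * conj(chi(C)) with |G| = 24 for each irreducible chi in the table:
  <chi_rho, chi_1> = (1/24)[1*(7)*conj(1) + 6*(1)*conj(1) + 3*(3)*conj(1) + 8*(1)*conj(1) + 6*(3)*conj(1)]
      = (1/24)[(7) + (6) + (9) + (8) + (18)] = 48/24 = 2
  <chi_rho, chi_2> = (1/24)[1*(7)*conj(1) + 6*(1)*conj(-1) + 3*(3)*conj(1) + 8*(1)*conj(1) + 6*(3)*conj(-1)]
      = (1/24)[(7) + (-6) + (9) + (8) + (-18)] = 0/24 = 0
  <chi_rho, chi_3> = (1/24)[1*(7)*conj(2) + 6*(1)*conj(0) + 3*(3)*conj(2) + 8*(1)*conj(-1) + 6*(3)*conj(0)]
      = (1/24)[(14) + (0) + (18) + (-8) + (0)] = 24/24 = 1
  <chi_rho, chi_4> = (1/24)[1*(7)*conj(3) + 6*(1)*conj(1) + 3*(3)*conj(-1) + 8*(1)*conj(0) + 6*(3)*conj(-1)]
      = (1/24)[(21) + (6) + (-9) + (0) + (-18)] = 0/24 = 0
  <chi_rho, chi_5> = (1/24)[1*(7)*conj(3) + 6*(1)*conj(-1) + 3*(3)*conj(-1) + 8*(1)*conj(0) + 6*(3)*conj(1)]
      = (1/24)[(21) + (-6) + (-9) + (0) + (18)] = 24/24 = 1
Dimension check: dim(rho) = sum (mult * dim) = 2*1 + 0*1 + 1*2 + 0*3 + 1*3 = 7 = chi_rho(e) = 7.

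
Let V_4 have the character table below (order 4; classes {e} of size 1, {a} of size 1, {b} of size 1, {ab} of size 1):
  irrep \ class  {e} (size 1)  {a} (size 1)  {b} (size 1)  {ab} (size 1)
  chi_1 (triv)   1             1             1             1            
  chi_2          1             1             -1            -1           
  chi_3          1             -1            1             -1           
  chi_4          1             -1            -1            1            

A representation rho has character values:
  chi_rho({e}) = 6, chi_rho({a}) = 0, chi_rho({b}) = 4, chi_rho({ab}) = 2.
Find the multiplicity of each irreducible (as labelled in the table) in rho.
Multiplicities: chi_1: 3, chi_2: 0, chi_3: 2, chi_4: 1.

Derivation: Use <chi_rho, chi> = (1/|G|) sum_C |C| * chi_rho(C) * conj(chi(C)) with |G| = 4 for each irreducible chi in the table:
  <chi_rho, chi_1> = (1/4)[1*(6)*conj(1) + 1*(0)*conj(1) + 1*(4)*conj(1) + 1*(2)*conj(1)]
      = (1/4)[(6) + (0) + (4) + (2)] = 12/4 = 3
  <chi_rho, chi_2> = (1/4)[1*(6)*conj(1) + 1*(0)*conj(1) + 1*(4)*conj(-1) + 1*(2)*conj(-1)]
      = (1/4)[(6) + (0) + (-4) + (-2)] = 0/4 = 0
  <chi_rho, chi_3> = (1/4)[1*(6)*conj(1) + 1*(0)*conj(-1) + 1*(4)*conj(1) + 1*(2)*conj(-1)]
      = (1/4)[(6) + (0) + (4) + (-2)] = 8/4 = 2
  <chi_rho, chi_4> = (1/4)[1*(6)*conj(1) + 1*(0)*conj(-1) + 1*(4)*conj(-1) + 1*(2)*conj(1)]
      = (1/4)[(6) + (0) + (-4) + (2)] = 4/4 = 1
Dimension check: dim(rho) = sum (mult * dim) = 3*1 + 0*1 + 2*1 + 1*1 = 6 = chi_rho(e) = 6.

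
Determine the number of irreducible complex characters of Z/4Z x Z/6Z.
24

The number of irreducible complex representations of a finite group equals its number of conjugacy classes. Z/4Z x Z/6Z is abelian of order 24, so every element is its own conjugacy class: 24 classes, so Z/4Z x Z/6Z (order 24) has exactly 24 irreducible complex representations.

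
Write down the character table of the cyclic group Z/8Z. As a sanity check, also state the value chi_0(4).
Character table of Z/8Z (irreps indexed chi_0,...,chi_7 with chi_k(m) = zeta_8^(k*m), zeta_8 = exp(2*pi*i/8)):
  irrep \ class  {0} (size 1)  {1} (size 1)    {2} (size 1)  {3} (size 1)    {4} (size 1)  {5} (size 1)    {6} (size 1)  {7} (size 1)  
  chi_0          1             1               1             1               1             1               1             1             
  chi_1          1             exp(I*pi/4)     I             exp(3*I*pi/4)   -1            exp(-3*I*pi/4)  -I            exp(-I*pi/4)  
  chi_2          1             I               -1            -I              1             I               -1            -I            
  chi_3          1             exp(3*I*pi/4)   -I            exp(I*pi/4)     -1            exp(-I*pi/4)    I             exp(-3*I*pi/4)
  chi_4          1             -1              1             -1              1             -1              1             -1            
  chi_5          1             exp(-3*I*pi/4)  I             exp(-I*pi/4)    -1            exp(I*pi/4)     -I            exp(3*I*pi/4) 
  chi_6          1             -I              -1            I               1             -I              -1            I             
  chi_7          1             exp(-I*pi/4)    -I            exp(-3*I*pi/4)  -1            exp(3*I*pi/4)   I             exp(I*pi/4)   

Spot check: chi_0(4) = zeta_8^(0*4) = zeta_8^0 = 1.

Why: Z/8Z is abelian, so all 8 irreducible complex representations are 1-dimensional. They are given by chi_k(m) = zeta_8^(k*m) for k = 0,...,7. Row orthogonality: sum_m chi_k(m) conj(chi_l(m)) = 8 * [k = l].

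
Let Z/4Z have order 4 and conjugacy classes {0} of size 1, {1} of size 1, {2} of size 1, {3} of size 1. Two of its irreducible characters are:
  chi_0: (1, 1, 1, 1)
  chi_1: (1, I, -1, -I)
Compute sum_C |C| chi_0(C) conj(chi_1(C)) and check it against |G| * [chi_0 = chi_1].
Sum = 0; so <chi_0, chi_1> = 0 (distinct irreducibles are orthogonal).

Explanation: Compute term by term over conjugacy classes (|C| * chi_0(C) * conj(chi_1(C))):
  1*(1)*conj(1) + 1*(1)*conj(I) + 1*(1)*conj(-1) + 1*(1)*conj(-I)
  = (1) + (-I) + (-1) + (I)
  = 0.
(Exp terms are combined using exp(i*s)*conj(exp(i*t)) = exp(i*(s-t)), and sums of them are collapsed using the identity that for every m > 1 the m distinct m-th roots of unity sum to 0, e.g. 1 + exp(2*I*pi/3) + exp(-2*I*pi/3) = 0.)
Dividing by |G| = 4 gives 0/4 = 0, matching the row-orthogonality relation <chi_0, chi_1> = [chi_0 = chi_1].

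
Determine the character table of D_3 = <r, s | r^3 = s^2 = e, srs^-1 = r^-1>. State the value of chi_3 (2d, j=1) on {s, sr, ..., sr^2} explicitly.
Conjugacy classes: {e} of size 1, {r^1, r^2} of size 2, {s, sr, ..., sr^2} of size 3.
Character table:
  irrep \ class              {e} (size 1)  {r^1, r^2} (size 2)  {s, sr, ..., sr^2} (size 3)
  chi_1 (triv)               1             1                    1                          
  chi_2 (sign: r->1, s->-1)  1             1                    -1                         
  chi_3 (2d, j=1)            2             -1                   0                          

Spot check: chi_3 (2d, j=1) on {s, sr, ..., sr^2} = 0.

Details: D_3 has order 2*3 = 6 with 3 conjugacy classes, hence 3 irreducibles. Sum of squared dims 1 + 1 + 4 = 6 = |G|. Linear characters come from the abelianisation; the 2-dimensional irreps have character r^k -> 2*cos(2*pi*j*k/3), reflections -> 0.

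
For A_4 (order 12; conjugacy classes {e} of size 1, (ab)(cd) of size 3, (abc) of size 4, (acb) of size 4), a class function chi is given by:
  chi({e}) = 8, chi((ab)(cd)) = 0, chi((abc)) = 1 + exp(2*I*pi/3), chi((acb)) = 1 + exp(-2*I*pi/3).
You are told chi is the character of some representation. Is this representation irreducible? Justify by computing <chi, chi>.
Not irreducible (reducible): <chi, chi> = 6 > 1.

Details: <chi, chi> = (1/|G|) sum_C |C| * |chi(C)|^2 = (1/12)[1*|8|^2 + 3*|0|^2 + 4*|1 + exp(2*I*pi/3)|^2 + 4*|1 + exp(-2*I*pi/3)|^2]
  = (1/12)[(64) + (0) + (4) + (4)] = 72/12 = 6.
(Exp terms are combined using exp(i*s)*conj(exp(i*t)) = exp(i*(s-t)), and sums of them are collapsed using the identity that for every m > 1 the m distinct m-th roots of unity sum to 0, e.g. 1 + exp(2*I*pi/3) + exp(-2*I*pi/3) = 0.)
A character is irreducible iff <chi, chi> = 1, so this representation is reducible.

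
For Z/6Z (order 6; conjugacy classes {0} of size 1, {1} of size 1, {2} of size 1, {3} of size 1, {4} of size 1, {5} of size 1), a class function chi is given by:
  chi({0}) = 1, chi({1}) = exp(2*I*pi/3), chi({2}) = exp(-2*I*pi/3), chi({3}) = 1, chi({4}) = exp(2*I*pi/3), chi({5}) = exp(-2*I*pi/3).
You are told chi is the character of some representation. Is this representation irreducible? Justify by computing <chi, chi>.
Irreducible: <chi, chi> = 1.

Why: <chi, chi> = (1/|G|) sum_C |C| * |chi(C)|^2 = (1/6)[1*|1|^2 + 1*|exp(2*I*pi/3)|^2 + 1*|exp(-2*I*pi/3)|^2 + 1*|1|^2 + 1*|exp(2*I*pi/3)|^2 + 1*|exp(-2*I*pi/3)|^2]
  = (1/6)[(1) + (1) + (1) + (1) + (1) + (1)] = 6/6 = 1.
(Exp terms are combined using exp(i*s)*conj(exp(i*t)) = exp(i*(s-t)), and sums of them are collapsed using the identity that for every m > 1 the m distinct m-th roots of unity sum to 0, e.g. 1 + exp(2*I*pi/3) + exp(-2*I*pi/3) = 0.)
A character is irreducible iff <chi, chi> = 1, so this representation is irreducible.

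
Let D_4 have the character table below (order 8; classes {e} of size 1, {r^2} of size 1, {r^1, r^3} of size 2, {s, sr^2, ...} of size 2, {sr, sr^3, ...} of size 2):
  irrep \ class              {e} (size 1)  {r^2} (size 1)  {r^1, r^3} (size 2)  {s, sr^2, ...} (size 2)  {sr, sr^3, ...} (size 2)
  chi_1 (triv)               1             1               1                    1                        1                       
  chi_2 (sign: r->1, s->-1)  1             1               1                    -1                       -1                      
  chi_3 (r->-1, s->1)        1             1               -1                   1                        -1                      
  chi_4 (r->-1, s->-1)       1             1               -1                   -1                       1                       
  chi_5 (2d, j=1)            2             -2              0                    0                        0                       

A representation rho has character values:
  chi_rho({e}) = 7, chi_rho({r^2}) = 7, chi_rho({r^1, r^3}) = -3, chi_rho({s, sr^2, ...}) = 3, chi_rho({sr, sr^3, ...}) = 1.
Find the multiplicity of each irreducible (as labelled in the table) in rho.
Multiplicities: chi_1: 2, chi_2: 0, chi_3: 3, chi_4: 2, chi_5: 0.

Use <chi_rho, chi> = (1/|G|) sum_C |C| * chi_rho(C) * conj(chi(C)) with |G| = 8 for each irreducible chi in the table:
  <chi_rho, chi_1> = (1/8)[1*(7)*conj(1) + 1*(7)*conj(1) + 2*(-3)*conj(1) + 2*(3)*conj(1) + 2*(1)*conj(1)]
      = (1/8)[(7) + (7) + (-6) + (6) + (2)] = 16/8 = 2
  <chi_rho, chi_2> = (1/8)[1*(7)*conj(1) + 1*(7)*conj(1) + 2*(-3)*conj(1) + 2*(3)*conj(-1) + 2*(1)*conj(-1)]
      = (1/8)[(7) + (7) + (-6) + (-6) + (-2)] = 0/8 = 0
  <chi_rho, chi_3> = (1/8)[1*(7)*conj(1) + 1*(7)*conj(1) + 2*(-3)*conj(-1) + 2*(3)*conj(1) + 2*(1)*conj(-1)]
      = (1/8)[(7) + (7) + (6) + (6) + (-2)] = 24/8 = 3
  <chi_rho, chi_4> = (1/8)[1*(7)*conj(1) + 1*(7)*conj(1) + 2*(-3)*conj(-1) + 2*(3)*conj(-1) + 2*(1)*conj(1)]
      = (1/8)[(7) + (7) + (6) + (-6) + (2)] = 16/8 = 2
  <chi_rho, chi_5> = (1/8)[1*(7)*conj(2) + 1*(7)*conj(-2) + 2*(-3)*conj(0) + 2*(3)*conj(0) + 2*(1)*conj(0)]
      = (1/8)[(14) + (-14) + (0) + (0) + (0)] = 0/8 = 0
Dimension check: dim(rho) = sum (mult * dim) = 2*1 + 0*1 + 3*1 + 2*1 + 0*2 = 7 = chi_rho(e) = 7.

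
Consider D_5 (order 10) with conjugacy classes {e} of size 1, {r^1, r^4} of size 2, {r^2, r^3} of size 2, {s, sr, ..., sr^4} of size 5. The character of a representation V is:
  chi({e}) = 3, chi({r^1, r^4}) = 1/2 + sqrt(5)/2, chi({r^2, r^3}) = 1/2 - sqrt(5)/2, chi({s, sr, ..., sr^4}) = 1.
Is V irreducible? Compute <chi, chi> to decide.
Not irreducible (reducible): <chi, chi> = 2 > 1.

Derivation: <chi, chi> = (1/|G|) sum_C |C| * |chi(C)|^2 = (1/10)[1*|3|^2 + 2*|1/2 + sqrt(5)/2|^2 + 2*|1/2 - sqrt(5)/2|^2 + 5*|1|^2]
  = (1/10)[(9) + (sqrt(5) + 3) + (3 - sqrt(5)) + (5)] = 20/10 = 2.
A character is irreducible iff <chi, chi> = 1, so this representation is reducible.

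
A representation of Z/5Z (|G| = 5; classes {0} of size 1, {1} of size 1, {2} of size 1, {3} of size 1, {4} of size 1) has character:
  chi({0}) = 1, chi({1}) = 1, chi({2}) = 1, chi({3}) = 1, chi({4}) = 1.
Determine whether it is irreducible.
Irreducible: <chi, chi> = 1.

Explanation: <chi, chi> = (1/|G|) sum_C |C| * |chi(C)|^2 = (1/5)[1*|1|^2 + 1*|1|^2 + 1*|1|^2 + 1*|1|^2 + 1*|1|^2]
  = (1/5)[(1) + (1) + (1) + (1) + (1)] = 5/5 = 1.
(Exp terms are combined using exp(i*s)*conj(exp(i*t)) = exp(i*(s-t)), and sums of them are collapsed using the identity that for every m > 1 the m distinct m-th roots of unity sum to 0, e.g. 1 + exp(2*I*pi/3) + exp(-2*I*pi/3) = 0.)
A character is irreducible iff <chi, chi> = 1, so this representation is irreducible.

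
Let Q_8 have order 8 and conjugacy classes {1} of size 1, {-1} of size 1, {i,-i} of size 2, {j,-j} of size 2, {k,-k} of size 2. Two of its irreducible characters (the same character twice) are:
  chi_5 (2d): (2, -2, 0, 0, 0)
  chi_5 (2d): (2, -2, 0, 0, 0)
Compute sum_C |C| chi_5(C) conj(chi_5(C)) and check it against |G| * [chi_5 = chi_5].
Sum = 8 = |G| = 8; so <chi_5, chi_5> = 1 (norm-1 confirms irreducibility).

Proof sketch: Compute term by term over conjugacy classes (|C| * chi_5(C) * conj(chi_5(C))):
  1*(2)*conj(2) + 1*(-2)*conj(-2) + 2*(0)*conj(0) + 2*(0)*conj(0) + 2*(0)*conj(0)
  = (4) + (4) + (0) + (0) + (0)
  = 8.
Dividing by |G| = 8 gives 8/8 = 1, matching the row-orthogonality relation <chi_5, chi_5> = [chi_5 = chi_5].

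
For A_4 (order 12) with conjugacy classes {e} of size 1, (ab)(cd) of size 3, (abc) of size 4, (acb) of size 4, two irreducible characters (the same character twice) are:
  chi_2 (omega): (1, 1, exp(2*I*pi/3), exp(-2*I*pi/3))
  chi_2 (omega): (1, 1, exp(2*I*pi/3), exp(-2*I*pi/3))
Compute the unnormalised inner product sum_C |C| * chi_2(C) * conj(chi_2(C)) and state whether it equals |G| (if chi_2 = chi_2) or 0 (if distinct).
Sum = 12 = |G| = 12; so <chi_2, chi_2> = 1 (norm-1 confirms irreducibility).

Solution. Compute term by term over conjugacy classes (|C| * chi_2(C) * conj(chi_2(C))):
  1*(1)*conj(1) + 3*(1)*conj(1) + 4*(exp(2*I*pi/3))*conj(exp(2*I*pi/3)) + 4*(exp(-2*I*pi/3))*conj(exp(-2*I*pi/3))
  = (1) + (3) + (4) + (4)
  = 12.
(Exp terms are combined using exp(i*s)*conj(exp(i*t)) = exp(i*(s-t)), and sums of them are collapsed using the identity that for every m > 1 the m distinct m-th roots of unity sum to 0, e.g. 1 + exp(2*I*pi/3) + exp(-2*I*pi/3) = 0.)
Dividing by |G| = 12 gives 12/12 = 1, matching the row-orthogonality relation <chi_2, chi_2> = [chi_2 = chi_2].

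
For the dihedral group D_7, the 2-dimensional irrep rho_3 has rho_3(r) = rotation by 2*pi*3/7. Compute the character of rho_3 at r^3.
chi_{rho_3}(r^3) = 2*cos(2*pi*3*3/7) = -2*cos(3*pi/7)

Reasoning: rho_3(r^3) is rotation by angle 2*pi*3*3/7, whose trace is 2*cos(2*pi*3*3/7) = -2*cos(3*pi/7).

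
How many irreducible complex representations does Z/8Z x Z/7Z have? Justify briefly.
56

Solution. The number of irreducible complex representations of a finite group equals its number of conjugacy classes. Z/8Z x Z/7Z is abelian of order 56, so every element is its own conjugacy class: 56 classes, so Z/8Z x Z/7Z (order 56) has exactly 56 irreducible complex representations.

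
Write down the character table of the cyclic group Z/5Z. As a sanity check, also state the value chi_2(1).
Character table of Z/5Z (irreps indexed chi_0,...,chi_4 with chi_k(m) = zeta_5^(k*m), zeta_5 = exp(2*pi*i/5)):
  irrep \ class  {0} (size 1)  {1} (size 1)    {2} (size 1)    {3} (size 1)    {4} (size 1)  
  chi_0          1             1               1               1               1             
  chi_1          1             exp(2*I*pi/5)   exp(4*I*pi/5)   exp(-4*I*pi/5)  exp(-2*I*pi/5)
  chi_2          1             exp(4*I*pi/5)   exp(-2*I*pi/5)  exp(2*I*pi/5)   exp(-4*I*pi/5)
  chi_3          1             exp(-4*I*pi/5)  exp(2*I*pi/5)   exp(-2*I*pi/5)  exp(4*I*pi/5) 
  chi_4          1             exp(-2*I*pi/5)  exp(-4*I*pi/5)  exp(4*I*pi/5)   exp(2*I*pi/5) 

Spot check: chi_2(1) = zeta_5^(2*1) = zeta_5^2 = exp(4*I*pi/5).

Proof sketch: Z/5Z is abelian, so all 5 irreducible complex representations are 1-dimensional. They are given by chi_k(m) = zeta_5^(k*m) for k = 0,...,4. Row orthogonality: sum_m chi_k(m) conj(chi_l(m)) = 5 * [k = l].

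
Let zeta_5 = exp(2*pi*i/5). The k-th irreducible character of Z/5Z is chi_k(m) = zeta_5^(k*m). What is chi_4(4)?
chi_4(4) = zeta_5^16 = exp(2*I*pi/5)

Argument: chi_4(4) = zeta_5^(4*4) = zeta_5^16. Since zeta_5^5 = 1, this equals zeta_5^1 = exp(2*pi*i*1/5) = exp(2*I*pi/5).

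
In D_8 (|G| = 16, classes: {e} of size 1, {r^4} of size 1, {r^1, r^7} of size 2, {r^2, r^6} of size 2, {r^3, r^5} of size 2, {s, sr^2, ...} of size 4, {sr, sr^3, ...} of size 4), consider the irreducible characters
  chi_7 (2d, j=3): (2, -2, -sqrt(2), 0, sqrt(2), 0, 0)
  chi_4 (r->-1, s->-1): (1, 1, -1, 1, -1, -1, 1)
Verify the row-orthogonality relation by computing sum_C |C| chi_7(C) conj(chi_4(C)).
Sum = 0; so <chi_7, chi_4> = 0 (distinct irreducibles are orthogonal).

Justification: Compute term by term over conjugacy classes (|C| * chi_7(C) * conj(chi_4(C))):
  1*(2)*conj(1) + 1*(-2)*conj(1) + 2*(-sqrt(2))*conj(-1) + 2*(0)*conj(1) + 2*(sqrt(2))*conj(-1) + 4*(0)*conj(-1) + 4*(0)*conj(1)
  = (2) + (-2) + (2*sqrt(2)) + (0) + (-2*sqrt(2)) + (0) + (0)
  = 0.
Dividing by |G| = 16 gives 0/16 = 0, matching the row-orthogonality relation <chi_7, chi_4> = [chi_7 = chi_4].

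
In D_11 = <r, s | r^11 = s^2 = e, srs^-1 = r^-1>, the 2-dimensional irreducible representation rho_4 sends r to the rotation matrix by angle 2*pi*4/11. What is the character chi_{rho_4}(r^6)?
chi_{rho_4}(r^6) = 2*cos(2*pi*4*6/11) = 2*cos(48*pi/11)

Argument: rho_4(r^6) is rotation by angle 2*pi*4*6/11, whose trace is 2*cos(2*pi*4*6/11) = 2*cos(48*pi/11).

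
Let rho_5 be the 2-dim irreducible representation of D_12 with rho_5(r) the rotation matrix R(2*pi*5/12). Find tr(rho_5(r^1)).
chi_{rho_5}(r^1) = 2*cos(2*pi*5*1/12) = -sqrt(3)

Proof sketch: rho_5(r^1) is rotation by angle 2*pi*5*1/12, whose trace is 2*cos(2*pi*5*1/12) = -sqrt(3).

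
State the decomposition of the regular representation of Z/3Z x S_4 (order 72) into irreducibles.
Each irreducible V_i of dimension d_i appears with multiplicity d_i, i.e. rho_reg = (direct sum over all irreducibles V_i) d_i V_i. The irreducible dimensions for Z/3Z x S_4 are 1, 1, 1, 1, 1, 1, 2, 2, 2, 3, 3, 3, 3, 3, 3: 6 irreducibles of dimension 1, each with multiplicity 1; 3 irreducibles of dimension 2, each with multiplicity 2; 6 irreducibles of dimension 3, each with multiplicity 3. Total dimension 6*1*1 + 3*2*2 + 6*3*3 = 72 = |G|.

Explanation: General theorem: in the regular representation of a finite group G, each irreducible appears with multiplicity equal to its dimension. Check: dim(rho_reg) = sum d_i^2 = 1 + 1 + 1 + 1 + 1 + 1 + 4 + 4 + 4 + 9 + 9 + 9 + 9 + 9 + 9 = 72 = |G|.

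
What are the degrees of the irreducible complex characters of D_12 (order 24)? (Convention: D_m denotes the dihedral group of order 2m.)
Dimensions: 1, 1, 1, 1, 2, 2, 2, 2, 2

Working: There are 9 irreducibles (= number of conjugacy classes). Their dimensions d_i satisfy sum d_i^2 = |G| = 24: 1 + 1 + 1 + 1 + 4 + 4 + 4 + 4 + 4 = 24.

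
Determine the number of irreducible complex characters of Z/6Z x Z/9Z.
54

Working: The number of irreducible complex representations of a finite group equals its number of conjugacy classes. Z/6Z x Z/9Z is abelian of order 54, so every element is its own conjugacy class: 54 classes, so Z/6Z x Z/9Z (order 54) has exactly 54 irreducible complex representations.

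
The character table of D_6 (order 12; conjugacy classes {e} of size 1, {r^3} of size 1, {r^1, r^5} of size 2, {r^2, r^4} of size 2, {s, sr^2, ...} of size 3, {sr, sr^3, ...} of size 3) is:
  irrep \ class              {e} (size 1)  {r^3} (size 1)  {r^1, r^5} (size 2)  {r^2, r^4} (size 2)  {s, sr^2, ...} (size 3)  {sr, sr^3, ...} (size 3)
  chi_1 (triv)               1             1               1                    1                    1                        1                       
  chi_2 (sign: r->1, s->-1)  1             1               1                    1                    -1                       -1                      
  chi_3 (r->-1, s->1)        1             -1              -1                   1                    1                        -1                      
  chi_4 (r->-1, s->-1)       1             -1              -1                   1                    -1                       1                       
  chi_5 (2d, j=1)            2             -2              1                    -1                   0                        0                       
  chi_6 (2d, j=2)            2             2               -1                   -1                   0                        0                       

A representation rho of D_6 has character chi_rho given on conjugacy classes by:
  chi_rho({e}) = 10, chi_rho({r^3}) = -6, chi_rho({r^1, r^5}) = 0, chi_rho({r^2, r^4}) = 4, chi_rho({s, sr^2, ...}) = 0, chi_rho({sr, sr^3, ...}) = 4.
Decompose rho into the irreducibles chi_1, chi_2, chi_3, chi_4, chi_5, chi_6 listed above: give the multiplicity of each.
Multiplicities: chi_1: 2, chi_2: 0, chi_3: 1, chi_4: 3, chi_5: 2, chi_6: 0.

Argument: Use <chi_rho, chi> = (1/|G|) sum_C |C| * chi_rho(C) * conj(chi(C)) with |G| = 12 for each irreducible chi in the table:
  <chi_rho, chi_1> = (1/12)[1*(10)*conj(1) + 1*(-6)*conj(1) + 2*(0)*conj(1) + 2*(4)*conj(1) + 3*(0)*conj(1) + 3*(4)*conj(1)]
      = (1/12)[(10) + (-6) + (0) + (8) + (0) + (12)] = 24/12 = 2
  <chi_rho, chi_2> = (1/12)[1*(10)*conj(1) + 1*(-6)*conj(1) + 2*(0)*conj(1) + 2*(4)*conj(1) + 3*(0)*conj(-1) + 3*(4)*conj(-1)]
      = (1/12)[(10) + (-6) + (0) + (8) + (0) + (-12)] = 0/12 = 0
  <chi_rho, chi_3> = (1/12)[1*(10)*conj(1) + 1*(-6)*conj(-1) + 2*(0)*conj(-1) + 2*(4)*conj(1) + 3*(0)*conj(1) + 3*(4)*conj(-1)]
      = (1/12)[(10) + (6) + (0) + (8) + (0) + (-12)] = 12/12 = 1
  <chi_rho, chi_4> = (1/12)[1*(10)*conj(1) + 1*(-6)*conj(-1) + 2*(0)*conj(-1) + 2*(4)*conj(1) + 3*(0)*conj(-1) + 3*(4)*conj(1)]
      = (1/12)[(10) + (6) + (0) + (8) + (0) + (12)] = 36/12 = 3
  <chi_rho, chi_5> = (1/12)[1*(10)*conj(2) + 1*(-6)*conj(-2) + 2*(0)*conj(1) + 2*(4)*conj(-1) + 3*(0)*conj(0) + 3*(4)*conj(0)]
      = (1/12)[(20) + (12) + (0) + (-8) + (0) + (0)] = 24/12 = 2
  <chi_rho, chi_6> = (1/12)[1*(10)*conj(2) + 1*(-6)*conj(2) + 2*(0)*conj(-1) + 2*(4)*conj(-1) + 3*(0)*conj(0) + 3*(4)*conj(0)]
      = (1/12)[(20) + (-12) + (0) + (-8) + (0) + (0)] = 0/12 = 0
Dimension check: dim(rho) = sum (mult * dim) = 2*1 + 0*1 + 1*1 + 3*1 + 2*2 + 0*2 = 10 = chi_rho(e) = 10.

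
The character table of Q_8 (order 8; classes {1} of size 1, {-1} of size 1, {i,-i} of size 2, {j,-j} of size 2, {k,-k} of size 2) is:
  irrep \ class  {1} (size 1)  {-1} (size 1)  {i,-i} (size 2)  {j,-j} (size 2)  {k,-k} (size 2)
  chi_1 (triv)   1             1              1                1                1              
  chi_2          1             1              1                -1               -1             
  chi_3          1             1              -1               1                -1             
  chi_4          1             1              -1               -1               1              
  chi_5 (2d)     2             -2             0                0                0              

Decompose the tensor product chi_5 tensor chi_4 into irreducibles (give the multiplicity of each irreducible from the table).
chi_5 tensor chi_4 = chi_5 (all other irreducibles have multiplicity 0).

Derivation: The character of a tensor product is the pointwise product (chi_5 * chi_4)(C) = chi_5(C) * chi_4(C):
  {1}: (2)*(1), {-1}: (-2)*(1), {i,-i}: (0)*(-1), {j,-j}: (0)*(-1), {k,-k}: (0)*(1)
so (chi_5 * chi_4) takes values
  {1} -> 2, {-1} -> -2, {i,-i} -> 0, {j,-j} -> 0, {k,-k} -> 0.
Now take the inner product of this character with each irreducible chi from the table, <chi_5*chi_4, chi> = (1/8) sum_C |C| (chi_5*chi_4)(C) conj(chi(C)):
  <chi_5*chi_4, chi_1> = (1/8)[1*(2)*conj(1) + 1*(-2)*conj(1) + 2*(0)*conj(1) + 2*(0)*conj(1) + 2*(0)*conj(1)]
      = (1/8)[(2) + (-2) + (0) + (0) + (0)] = 0/8 = 0
  <chi_5*chi_4, chi_2> = (1/8)[1*(2)*conj(1) + 1*(-2)*conj(1) + 2*(0)*conj(1) + 2*(0)*conj(-1) + 2*(0)*conj(-1)]
      = (1/8)[(2) + (-2) + (0) + (0) + (0)] = 0/8 = 0
  <chi_5*chi_4, chi_3> = (1/8)[1*(2)*conj(1) + 1*(-2)*conj(1) + 2*(0)*conj(-1) + 2*(0)*conj(1) + 2*(0)*conj(-1)]
      = (1/8)[(2) + (-2) + (0) + (0) + (0)] = 0/8 = 0
  <chi_5*chi_4, chi_4> = (1/8)[1*(2)*conj(1) + 1*(-2)*conj(1) + 2*(0)*conj(-1) + 2*(0)*conj(-1) + 2*(0)*conj(1)]
      = (1/8)[(2) + (-2) + (0) + (0) + (0)] = 0/8 = 0
  <chi_5*chi_4, chi_5> = (1/8)[1*(2)*conj(2) + 1*(-2)*conj(-2) + 2*(0)*conj(0) + 2*(0)*conj(0) + 2*(0)*conj(0)]
      = (1/8)[(4) + (4) + (0) + (0) + (0)] = 8/8 = 1
Hence the multiplicities are chi_5: 1. Dimension check: dim(chi_5)*dim(chi_4) = 2*1 = 2 and sum (mult * dim) = 1*2 = 2.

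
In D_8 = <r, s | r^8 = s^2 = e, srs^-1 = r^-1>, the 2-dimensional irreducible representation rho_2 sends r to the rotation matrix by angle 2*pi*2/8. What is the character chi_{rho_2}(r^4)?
chi_{rho_2}(r^4) = 2*cos(2*pi*2*4/8) = 2

Solution. rho_2(r^4) is rotation by angle 2*pi*2*4/8, whose trace is 2*cos(2*pi*2*4/8) = 2.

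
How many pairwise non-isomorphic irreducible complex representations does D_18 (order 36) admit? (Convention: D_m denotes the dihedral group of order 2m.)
12

The number of irreducible complex representations of a finite group equals its number of conjugacy classes. D_18 has 12 conjugacy classes (n/2 + 3 for n even), so D_18 (order 36) has exactly 12 irreducible complex representations.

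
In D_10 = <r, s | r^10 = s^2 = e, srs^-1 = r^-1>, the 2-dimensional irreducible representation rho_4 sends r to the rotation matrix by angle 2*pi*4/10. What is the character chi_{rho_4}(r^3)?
chi_{rho_4}(r^3) = 2*cos(2*pi*4*3/10) = -1/2 + sqrt(5)/2

Proof sketch: rho_4(r^3) is rotation by angle 2*pi*4*3/10, whose trace is 2*cos(2*pi*4*3/10) = -1/2 + sqrt(5)/2.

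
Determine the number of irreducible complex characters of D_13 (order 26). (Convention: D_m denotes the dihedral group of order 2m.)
8

Why: The number of irreducible complex representations of a finite group equals its number of conjugacy classes. D_13 has 8 conjugacy classes ((n+3)/2 for n odd), so D_13 (order 26) has exactly 8 irreducible complex representations.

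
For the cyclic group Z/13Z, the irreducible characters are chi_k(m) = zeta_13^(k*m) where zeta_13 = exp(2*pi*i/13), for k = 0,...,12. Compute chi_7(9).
chi_7(9) = zeta_13^63 = exp(-4*I*pi/13)

Proof sketch: chi_7(9) = zeta_13^(7*9) = zeta_13^63. Since zeta_13^13 = 1, this equals zeta_13^11 = exp(2*pi*i*11/13) = exp(-4*I*pi/13).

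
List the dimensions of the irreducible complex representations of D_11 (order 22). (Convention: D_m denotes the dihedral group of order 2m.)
Dimensions: 1, 1, 2, 2, 2, 2, 2

Derivation: There are 7 irreducibles (= number of conjugacy classes). Their dimensions d_i satisfy sum d_i^2 = |G| = 22: 1 + 1 + 4 + 4 + 4 + 4 + 4 = 22.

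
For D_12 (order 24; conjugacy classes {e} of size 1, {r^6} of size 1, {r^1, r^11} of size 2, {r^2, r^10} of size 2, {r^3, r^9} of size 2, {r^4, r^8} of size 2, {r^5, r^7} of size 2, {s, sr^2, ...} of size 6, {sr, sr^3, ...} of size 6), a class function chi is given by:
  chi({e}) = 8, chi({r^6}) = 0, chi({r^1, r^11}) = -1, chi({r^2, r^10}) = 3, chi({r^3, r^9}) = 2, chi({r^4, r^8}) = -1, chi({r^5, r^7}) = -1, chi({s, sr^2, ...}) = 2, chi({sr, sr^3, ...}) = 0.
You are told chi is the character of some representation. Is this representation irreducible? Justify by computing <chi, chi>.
Not irreducible (reducible): <chi, chi> = 5 > 1.

Explanation: <chi, chi> = (1/|G|) sum_C |C| * |chi(C)|^2 = (1/24)[1*|8|^2 + 1*|0|^2 + 2*|-1|^2 + 2*|3|^2 + 2*|2|^2 + 2*|-1|^2 + 2*|-1|^2 + 6*|2|^2 + 6*|0|^2]
  = (1/24)[(64) + (0) + (2) + (18) + (8) + (2) + (2) + (24) + (0)] = 120/24 = 5.
A character is irreducible iff <chi, chi> = 1, so this representation is reducible.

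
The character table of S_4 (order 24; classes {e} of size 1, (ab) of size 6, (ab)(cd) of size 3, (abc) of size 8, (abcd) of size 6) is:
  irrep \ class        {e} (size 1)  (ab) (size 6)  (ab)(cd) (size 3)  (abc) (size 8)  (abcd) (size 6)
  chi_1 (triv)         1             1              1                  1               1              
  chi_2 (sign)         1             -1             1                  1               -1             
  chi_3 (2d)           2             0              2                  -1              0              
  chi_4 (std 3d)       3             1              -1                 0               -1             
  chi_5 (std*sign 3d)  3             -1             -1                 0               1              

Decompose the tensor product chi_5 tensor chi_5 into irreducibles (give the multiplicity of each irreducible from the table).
chi_5 tensor chi_5 = chi_1 + chi_3 + chi_4 + chi_5 (all other irreducibles have multiplicity 0).

Derivation: The character of a tensor product is the pointwise product (chi_5 * chi_5)(C) = chi_5(C) * chi_5(C):
  {e}: (3)*(3), (ab): (-1)*(-1), (ab)(cd): (-1)*(-1), (abc): (0)*(0), (abcd): (1)*(1)
so (chi_5 * chi_5) takes values
  {e} -> 9, (ab) -> 1, (ab)(cd) -> 1, (abc) -> 0, (abcd) -> 1.
Now take the inner product of this character with each irreducible chi from the table, <chi_5*chi_5, chi> = (1/24) sum_C |C| (chi_5*chi_5)(C) conj(chi(C)):
  <chi_5*chi_5, chi_1> = (1/24)[1*(9)*conj(1) + 6*(1)*conj(1) + 3*(1)*conj(1) + 8*(0)*conj(1) + 6*(1)*conj(1)]
      = (1/24)[(9) + (6) + (3) + (0) + (6)] = 24/24 = 1
  <chi_5*chi_5, chi_2> = (1/24)[1*(9)*conj(1) + 6*(1)*conj(-1) + 3*(1)*conj(1) + 8*(0)*conj(1) + 6*(1)*conj(-1)]
      = (1/24)[(9) + (-6) + (3) + (0) + (-6)] = 0/24 = 0
  <chi_5*chi_5, chi_3> = (1/24)[1*(9)*conj(2) + 6*(1)*conj(0) + 3*(1)*conj(2) + 8*(0)*conj(-1) + 6*(1)*conj(0)]
      = (1/24)[(18) + (0) + (6) + (0) + (0)] = 24/24 = 1
  <chi_5*chi_5, chi_4> = (1/24)[1*(9)*conj(3) + 6*(1)*conj(1) + 3*(1)*conj(-1) + 8*(0)*conj(0) + 6*(1)*conj(-1)]
      = (1/24)[(27) + (6) + (-3) + (0) + (-6)] = 24/24 = 1
  <chi_5*chi_5, chi_5> = (1/24)[1*(9)*conj(3) + 6*(1)*conj(-1) + 3*(1)*conj(-1) + 8*(0)*conj(0) + 6*(1)*conj(1)]
      = (1/24)[(27) + (-6) + (-3) + (0) + (6)] = 24/24 = 1
Hence the multiplicities are chi_1: 1, chi_3: 1, chi_4: 1, chi_5: 1. Dimension check: dim(chi_5)*dim(chi_5) = 3*3 = 9 and sum (mult * dim) = 1*1 + 1*2 + 1*3 + 1*3 = 9.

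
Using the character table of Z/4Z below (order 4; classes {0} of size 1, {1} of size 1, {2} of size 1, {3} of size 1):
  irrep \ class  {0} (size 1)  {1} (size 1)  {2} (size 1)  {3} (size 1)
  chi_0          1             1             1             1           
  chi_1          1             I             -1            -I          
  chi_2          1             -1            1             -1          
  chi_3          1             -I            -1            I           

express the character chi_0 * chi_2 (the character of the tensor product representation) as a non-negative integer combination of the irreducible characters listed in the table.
chi_0 tensor chi_2 = chi_2 (all other irreducibles have multiplicity 0).

Details: The character of a tensor product is the pointwise product (chi_0 * chi_2)(C) = chi_0(C) * chi_2(C):
  {0}: (1)*(1), {1}: (1)*(-1), {2}: (1)*(1), {3}: (1)*(-1)
so (chi_0 * chi_2) takes values
  {0} -> 1, {1} -> -1, {2} -> 1, {3} -> -1.
Now take the inner product of this character with each irreducible chi from the table, <chi_0*chi_2, chi> = (1/4) sum_C |C| (chi_0*chi_2)(C) conj(chi(C)):
  <chi_0*chi_2, chi_0> = (1/4)[1*(1)*conj(1) + 1*(-1)*conj(1) + 1*(1)*conj(1) + 1*(-1)*conj(1)]
      = (1/4)[(1) + (-1) + (1) + (-1)] = 0/4 = 0
  <chi_0*chi_2, chi_1> = (1/4)[1*(1)*conj(1) + 1*(-1)*conj(I) + 1*(1)*conj(-1) + 1*(-1)*conj(-I)]
      = (1/4)[(1) + (I) + (-1) + (-I)] = 0/4 = 0
  <chi_0*chi_2, chi_2> = (1/4)[1*(1)*conj(1) + 1*(-1)*conj(-1) + 1*(1)*conj(1) + 1*(-1)*conj(-1)]
      = (1/4)[(1) + (1) + (1) + (1)] = 4/4 = 1
  <chi_0*chi_2, chi_3> = (1/4)[1*(1)*conj(1) + 1*(-1)*conj(-I) + 1*(1)*conj(-1) + 1*(-1)*conj(I)]
      = (1/4)[(1) + (-I) + (-1) + (I)] = 0/4 = 0
(Exp terms are combined using exp(i*s)*conj(exp(i*t)) = exp(i*(s-t)), and sums of them are collapsed using the identity that for every m > 1 the m distinct m-th roots of unity sum to 0, e.g. 1 + exp(2*I*pi/3) + exp(-2*I*pi/3) = 0.)
Hence the multiplicities are chi_2: 1. Dimension check: dim(chi_0)*dim(chi_2) = 1*1 = 1 and sum (mult * dim) = 1*1 = 1.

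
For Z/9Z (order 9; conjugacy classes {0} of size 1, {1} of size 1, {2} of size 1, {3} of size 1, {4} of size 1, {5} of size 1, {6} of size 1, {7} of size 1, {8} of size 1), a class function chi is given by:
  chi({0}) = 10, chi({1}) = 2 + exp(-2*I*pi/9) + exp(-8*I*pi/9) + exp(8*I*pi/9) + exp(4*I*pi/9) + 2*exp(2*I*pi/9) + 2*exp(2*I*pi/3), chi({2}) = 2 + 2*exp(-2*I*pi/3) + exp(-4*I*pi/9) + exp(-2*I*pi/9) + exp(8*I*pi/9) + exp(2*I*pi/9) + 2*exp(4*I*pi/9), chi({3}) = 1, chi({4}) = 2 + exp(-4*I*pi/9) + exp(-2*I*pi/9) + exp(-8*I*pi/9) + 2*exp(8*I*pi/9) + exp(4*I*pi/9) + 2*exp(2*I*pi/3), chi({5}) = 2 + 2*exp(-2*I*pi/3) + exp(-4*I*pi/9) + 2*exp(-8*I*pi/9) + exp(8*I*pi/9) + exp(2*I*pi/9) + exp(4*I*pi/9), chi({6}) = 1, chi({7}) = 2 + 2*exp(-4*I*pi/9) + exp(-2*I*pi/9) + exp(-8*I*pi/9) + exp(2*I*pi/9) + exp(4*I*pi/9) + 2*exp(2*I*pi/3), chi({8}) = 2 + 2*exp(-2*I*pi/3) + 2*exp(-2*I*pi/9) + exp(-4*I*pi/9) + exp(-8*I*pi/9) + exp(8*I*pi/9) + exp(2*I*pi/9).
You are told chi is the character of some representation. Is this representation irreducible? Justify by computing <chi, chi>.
Not irreducible (reducible): <chi, chi> = 16 > 1.

Argument: <chi, chi> = (1/|G|) sum_C |C| * |chi(C)|^2 = (1/9)[1*|10|^2 + 1*|2 + exp(-2*I*pi/9) + exp(-8*I*pi/9) + exp(8*I*pi/9) + exp(4*I*pi/9) + 2*exp(2*I*pi/9) + 2*exp(2*I*pi/3)|^2 + 1*|2 + 2*exp(-2*I*pi/3) + exp(-4*I*pi/9) + exp(-2*I*pi/9) + exp(8*I*pi/9) + exp(2*I*pi/9) + 2*exp(4*I*pi/9)|^2 + 1*|1|^2 + 1*|2 + exp(-4*I*pi/9) + exp(-2*I*pi/9) + exp(-8*I*pi/9) + 2*exp(8*I*pi/9) + exp(4*I*pi/9) + 2*exp(2*I*pi/3)|^2 + 1*|2 + 2*exp(-2*I*pi/3) + exp(-4*I*pi/9) + 2*exp(-8*I*pi/9) + exp(8*I*pi/9) + exp(2*I*pi/9) + exp(4*I*pi/9)|^2 + 1*|1|^2 + 1*|2 + 2*exp(-4*I*pi/9) + exp(-2*I*pi/9) + exp(-8*I*pi/9) + exp(2*I*pi/9) + exp(4*I*pi/9) + 2*exp(2*I*pi/3)|^2 + 1*|2 + 2*exp(-2*I*pi/3) + 2*exp(-2*I*pi/9) + exp(-4*I*pi/9) + exp(-8*I*pi/9) + exp(8*I*pi/9) + exp(2*I*pi/9)|^2]
  = (1/9)[(100) + (16 + 11*exp(-4*I*pi/9) + 13*exp(-2*I*pi/9) + 9*exp(-2*I*pi/3) + 9*exp(-8*I*pi/9) + 9*exp(8*I*pi/9) + 9*exp(2*I*pi/3) + 13*exp(2*I*pi/9) + 11*exp(4*I*pi/9)) + (16 + 13*exp(-4*I*pi/9) + 9*exp(-2*I*pi/3) + 9*exp(-2*I*pi/9) + 11*exp(-8*I*pi/9) + 11*exp(8*I*pi/9) + 9*exp(2*I*pi/9) + 9*exp(2*I*pi/3) + 13*exp(4*I*pi/9)) + (1) + (16 + 9*exp(-4*I*pi/9) + 9*exp(-2*I*pi/3) + 11*exp(-2*I*pi/9) + 13*exp(-8*I*pi/9) + 13*exp(8*I*pi/9) + 11*exp(2*I*pi/9) + 9*exp(2*I*pi/3) + 9*exp(4*I*pi/9)) + (16 + 9*exp(-4*I*pi/9) + 9*exp(-2*I*pi/3) + 11*exp(-2*I*pi/9) + 13*exp(-8*I*pi/9) + 13*exp(8*I*pi/9) + 11*exp(2*I*pi/9) + 9*exp(2*I*pi/3) + 9*exp(4*I*pi/9)) + (1) + (16 + 13*exp(-4*I*pi/9) + 9*exp(-2*I*pi/3) + 9*exp(-2*I*pi/9) + 11*exp(-8*I*pi/9) + 11*exp(8*I*pi/9) + 9*exp(2*I*pi/9) + 9*exp(2*I*pi/3) + 13*exp(4*I*pi/9)) + (16 + 11*exp(-4*I*pi/9) + 13*exp(-2*I*pi/9) + 9*exp(-2*I*pi/3) + 9*exp(-8*I*pi/9) + 9*exp(8*I*pi/9) + 9*exp(2*I*pi/3) + 13*exp(2*I*pi/9) + 11*exp(4*I*pi/9))] = 144/9 = 16.
(Exp terms are combined using exp(i*s)*conj(exp(i*t)) = exp(i*(s-t)), and sums of them are collapsed using the identity that for every m > 1 the m distinct m-th roots of unity sum to 0, e.g. 1 + exp(2*I*pi/3) + exp(-2*I*pi/3) = 0.)
A character is irreducible iff <chi, chi> = 1, so this representation is reducible.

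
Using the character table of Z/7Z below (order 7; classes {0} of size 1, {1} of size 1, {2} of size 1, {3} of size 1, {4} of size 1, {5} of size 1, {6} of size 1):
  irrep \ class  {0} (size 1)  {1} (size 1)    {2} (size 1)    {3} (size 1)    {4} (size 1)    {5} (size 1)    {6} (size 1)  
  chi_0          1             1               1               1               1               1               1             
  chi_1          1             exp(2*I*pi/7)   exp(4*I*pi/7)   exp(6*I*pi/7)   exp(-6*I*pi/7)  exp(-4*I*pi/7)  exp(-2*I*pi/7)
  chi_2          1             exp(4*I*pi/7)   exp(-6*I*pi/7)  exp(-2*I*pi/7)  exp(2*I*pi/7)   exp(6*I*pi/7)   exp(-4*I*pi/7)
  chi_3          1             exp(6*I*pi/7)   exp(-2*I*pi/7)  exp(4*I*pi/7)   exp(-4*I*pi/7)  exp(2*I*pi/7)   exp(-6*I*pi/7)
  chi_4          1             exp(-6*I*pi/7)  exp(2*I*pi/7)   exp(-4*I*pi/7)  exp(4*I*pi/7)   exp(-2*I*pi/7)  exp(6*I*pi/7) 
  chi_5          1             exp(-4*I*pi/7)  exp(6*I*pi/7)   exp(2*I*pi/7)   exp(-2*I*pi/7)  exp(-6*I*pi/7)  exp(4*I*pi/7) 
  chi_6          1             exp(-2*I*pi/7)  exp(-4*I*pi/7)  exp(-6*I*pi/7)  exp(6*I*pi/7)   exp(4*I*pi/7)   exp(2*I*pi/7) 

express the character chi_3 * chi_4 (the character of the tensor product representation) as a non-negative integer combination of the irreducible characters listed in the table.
chi_3 tensor chi_4 = chi_0 (all other irreducibles have multiplicity 0).

Details: The character of a tensor product is the pointwise product (chi_3 * chi_4)(C) = chi_3(C) * chi_4(C):
  {0}: (1)*(1), {1}: (exp(6*I*pi/7))*(exp(-6*I*pi/7)), {2}: (exp(-2*I*pi/7))*(exp(2*I*pi/7)), {3}: (exp(4*I*pi/7))*(exp(-4*I*pi/7)), {4}: (exp(-4*I*pi/7))*(exp(4*I*pi/7)), {5}: (exp(2*I*pi/7))*(exp(-2*I*pi/7)), {6}: (exp(-6*I*pi/7))*(exp(6*I*pi/7))
so (chi_3 * chi_4) takes values
  {0} -> 1, {1} -> 1, {2} -> 1, {3} -> 1, {4} -> 1, {5} -> 1, {6} -> 1.
Now take the inner product of this character with each irreducible chi from the table, <chi_3*chi_4, chi> = (1/7) sum_C |C| (chi_3*chi_4)(C) conj(chi(C)):
  <chi_3*chi_4, chi_0> = (1/7)[1*(1)*conj(1) + 1*(1)*conj(1) + 1*(1)*conj(1) + 1*(1)*conj(1) + 1*(1)*conj(1) + 1*(1)*conj(1) + 1*(1)*conj(1)]
      = (1/7)[(1) + (1) + (1) + (1) + (1) + (1) + (1)] = 7/7 = 1
  <chi_3*chi_4, chi_1> = (1/7)[1*(1)*conj(1) + 1*(1)*conj(exp(2*I*pi/7)) + 1*(1)*conj(exp(4*I*pi/7)) + 1*(1)*conj(exp(6*I*pi/7)) + 1*(1)*conj(exp(-6*I*pi/7)) + 1*(1)*conj(exp(-4*I*pi/7)) + 1*(1)*conj(exp(-2*I*pi/7))]
      = (1/7)[(1) + (exp(-2*I*pi/7)) + (exp(-4*I*pi/7)) + (exp(-6*I*pi/7)) + (exp(6*I*pi/7)) + (exp(4*I*pi/7)) + (exp(2*I*pi/7))] = 0/7 = 0
  <chi_3*chi_4, chi_2> = (1/7)[1*(1)*conj(1) + 1*(1)*conj(exp(4*I*pi/7)) + 1*(1)*conj(exp(-6*I*pi/7)) + 1*(1)*conj(exp(-2*I*pi/7)) + 1*(1)*conj(exp(2*I*pi/7)) + 1*(1)*conj(exp(6*I*pi/7)) + 1*(1)*conj(exp(-4*I*pi/7))]
      = (1/7)[(1) + (exp(-4*I*pi/7)) + (exp(6*I*pi/7)) + (exp(2*I*pi/7)) + (exp(-2*I*pi/7)) + (exp(-6*I*pi/7)) + (exp(4*I*pi/7))] = 0/7 = 0
  <chi_3*chi_4, chi_3> = (1/7)[1*(1)*conj(1) + 1*(1)*conj(exp(6*I*pi/7)) + 1*(1)*conj(exp(-2*I*pi/7)) + 1*(1)*conj(exp(4*I*pi/7)) + 1*(1)*conj(exp(-4*I*pi/7)) + 1*(1)*conj(exp(2*I*pi/7)) + 1*(1)*conj(exp(-6*I*pi/7))]
      = (1/7)[(1) + (exp(-6*I*pi/7)) + (exp(2*I*pi/7)) + (exp(-4*I*pi/7)) + (exp(4*I*pi/7)) + (exp(-2*I*pi/7)) + (exp(6*I*pi/7))] = 0/7 = 0
  <chi_3*chi_4, chi_4> = (1/7)[1*(1)*conj(1) + 1*(1)*conj(exp(-6*I*pi/7)) + 1*(1)*conj(exp(2*I*pi/7)) + 1*(1)*conj(exp(-4*I*pi/7)) + 1*(1)*conj(exp(4*I*pi/7)) + 1*(1)*conj(exp(-2*I*pi/7)) + 1*(1)*conj(exp(6*I*pi/7))]
      = (1/7)[(1) + (exp(6*I*pi/7)) + (exp(-2*I*pi/7)) + (exp(4*I*pi/7)) + (exp(-4*I*pi/7)) + (exp(2*I*pi/7)) + (exp(-6*I*pi/7))] = 0/7 = 0
  <chi_3*chi_4, chi_5> = (1/7)[1*(1)*conj(1) + 1*(1)*conj(exp(-4*I*pi/7)) + 1*(1)*conj(exp(6*I*pi/7)) + 1*(1)*conj(exp(2*I*pi/7)) + 1*(1)*conj(exp(-2*I*pi/7)) + 1*(1)*conj(exp(-6*I*pi/7)) + 1*(1)*conj(exp(4*I*pi/7))]
      = (1/7)[(1) + (exp(4*I*pi/7)) + (exp(-6*I*pi/7)) + (exp(-2*I*pi/7)) + (exp(2*I*pi/7)) + (exp(6*I*pi/7)) + (exp(-4*I*pi/7))] = 0/7 = 0
  <chi_3*chi_4, chi_6> = (1/7)[1*(1)*conj(1) + 1*(1)*conj(exp(-2*I*pi/7)) + 1*(1)*conj(exp(-4*I*pi/7)) + 1*(1)*conj(exp(-6*I*pi/7)) + 1*(1)*conj(exp(6*I*pi/7)) + 1*(1)*conj(exp(4*I*pi/7)) + 1*(1)*conj(exp(2*I*pi/7))]
      = (1/7)[(1) + (exp(2*I*pi/7)) + (exp(4*I*pi/7)) + (exp(6*I*pi/7)) + (exp(-6*I*pi/7)) + (exp(-4*I*pi/7)) + (exp(-2*I*pi/7))] = 0/7 = 0
(Exp terms are combined using exp(i*s)*conj(exp(i*t)) = exp(i*(s-t)), and sums of them are collapsed using the identity that for every m > 1 the m distinct m-th roots of unity sum to 0, e.g. 1 + exp(2*I*pi/3) + exp(-2*I*pi/3) = 0.)
Hence the multiplicities are chi_0: 1. Dimension check: dim(chi_3)*dim(chi_4) = 1*1 = 1 and sum (mult * dim) = 1*1 = 1.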